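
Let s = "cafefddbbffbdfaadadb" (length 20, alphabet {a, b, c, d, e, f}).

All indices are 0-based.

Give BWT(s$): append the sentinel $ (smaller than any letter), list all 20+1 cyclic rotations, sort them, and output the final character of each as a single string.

rank  rotation               last
    0  $cafefddbbffbdfaadadb  b
    1  aadadb$cafefddbbffbdf  f
    2  adadb$cafefddbbffbdfa  a
    3  adb$cafefddbbffbdfaad  d
    4  afefddbbffbdfaadadb$c  c
    5  b$cafefddbbffbdfaadad  d
    6  bbffbdfaadadb$cafefdd  d
    7  bdfaadadb$cafefddbbff  f
    8  bffbdfaadadb$cafefddb  b
    9  cafefddbbffbdfaadadb$  $
   10  dadb$cafefddbbffbdfaa  a
   11  db$cafefddbbffbdfaada  a
   12  dbbffbdfaadadb$cafefd  d
   13  ddbbffbdfaadadb$cafef  f
   14  dfaadadb$cafefddbbffb  b
   15  efddbbffbdfaadadb$caf  f
   16  faadadb$cafefddbbffbd  d
   17  fbdfaadadb$cafefddbbf  f
   18  fddbbffbdfaadadb$cafe  e
   19  fefddbbffbdfaadadb$ca  a
   20  ffbdfaadadb$cafefddbb  b

bfadcddfb$aadfbfdfeab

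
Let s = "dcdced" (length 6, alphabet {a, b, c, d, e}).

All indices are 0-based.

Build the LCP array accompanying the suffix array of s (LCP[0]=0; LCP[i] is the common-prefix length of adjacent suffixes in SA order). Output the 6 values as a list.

rank | idx | suffix
   0 |   1 | cdced
   1 |   3 | ced
   2 |   5 | d
   3 |   0 | dcdced
   4 |   2 | dced
   5 |   4 | ed

SA = [1, 3, 5, 0, 2, 4]
rank  pair      lcp
   1  s[1:],s[3:]  1  'c'
   2  s[3:],s[5:]  0  ''
   3  s[5:],s[0:]  1  'd'
   4  s[0:],s[2:]  2  'dc'
   5  s[2:],s[4:]  0  ''

[0, 1, 0, 1, 2, 0]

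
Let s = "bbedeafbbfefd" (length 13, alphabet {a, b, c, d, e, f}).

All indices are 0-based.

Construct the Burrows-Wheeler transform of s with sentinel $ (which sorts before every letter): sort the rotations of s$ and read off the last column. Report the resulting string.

de$fbbfedbfaeb

rank  rotation        last
    0  $bbedeafbbfefd  d
    1  afbbfefd$bbede  e
    2  bbedeafbbfefd$  $
    3  bbfefd$bbedeaf  f
    4  bedeafbbfefd$b  b
    5  bfefd$bbedeafb  b
    6  d$bbedeafbbfef  f
    7  deafbbfefd$bbe  e
    8  eafbbfefd$bbed  d
    9  edeafbbfefd$bb  b
   10  efd$bbedeafbbf  f
   11  fbbfefd$bbedea  a
   12  fd$bbedeafbbfe  e
   13  fefd$bbedeafbb  b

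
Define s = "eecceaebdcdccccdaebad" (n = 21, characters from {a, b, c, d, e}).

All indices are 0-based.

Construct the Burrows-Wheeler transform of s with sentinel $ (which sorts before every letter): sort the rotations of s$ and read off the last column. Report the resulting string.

dbdeeedccecdcaccbcaae$

rank  rotation                last
    0  $eecceaebdcdccccdaebad  d
    1  ad$eecceaebdcdccccdaeb  b
    2  aebad$eecceaebdcdccccd  d
    3  aebdcdccccdaebad$eecce  e
    4  bad$eecceaebdcdccccdae  e
    5  bdcdccccdaebad$eecceae  e
    6  ccccdaebad$eecceaebdcd  d
    7  cccdaebad$eecceaebdcdc  c
    8  ccdaebad$eecceaebdcdcc  c
    9  cceaebdcdccccdaebad$ee  e
   10  cdaebad$eecceaebdcdccc  c
   11  cdccccdaebad$eecceaebd  d
   12  ceaebdcdccccdaebad$eec  c
   13  d$eecceaebdcdccccdaeba  a
   14  daebad$eecceaebdcdcccc  c
   15  dccccdaebad$eecceaebdc  c
   16  dcdccccdaebad$eecceaeb  b
   17  eaebdcdccccdaebad$eecc  c
   18  ebad$eecceaebdcdccccda  a
   19  ebdcdccccdaebad$eeccea  a
   20  ecceaebdcdccccdaebad$e  e
   21  eecceaebdcdccccdaebad$  $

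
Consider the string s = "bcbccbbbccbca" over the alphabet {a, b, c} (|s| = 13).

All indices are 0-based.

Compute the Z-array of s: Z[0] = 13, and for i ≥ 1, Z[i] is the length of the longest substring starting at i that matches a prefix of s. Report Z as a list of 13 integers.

[13, 0, 2, 0, 0, 1, 1, 2, 0, 0, 2, 0, 0]

Z[0]=13
i=1: i≥r, start 0; Z[1]=0
i=2: i≥r, start 0; Z[2]=2 grow→box=[2,4)
i=3: min(r-i=1, Z[1]=0)=0; Z[3]=0
i=4: i≥r, start 0; Z[4]=0
i=5: i≥r, start 0; Z[5]=1 grow→box=[5,6)
i=6: i≥r, start 0; Z[6]=1 grow→box=[6,7)
i=7: i≥r, start 0; Z[7]=2 grow→box=[7,9)
i=8: min(r-i=1, Z[1]=0)=0; Z[8]=0
i=9: i≥r, start 0; Z[9]=0
i=10: i≥r, start 0; Z[10]=2 grow→box=[10,12)
i=11: min(r-i=1, Z[1]=0)=0; Z[11]=0
i=12: i≥r, start 0; Z[12]=0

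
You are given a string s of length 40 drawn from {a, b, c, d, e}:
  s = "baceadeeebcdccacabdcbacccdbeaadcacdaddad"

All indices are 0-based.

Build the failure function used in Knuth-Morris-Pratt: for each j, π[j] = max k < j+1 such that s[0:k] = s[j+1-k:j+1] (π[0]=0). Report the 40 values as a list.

[0, 0, 0, 0, 0, 0, 0, 0, 0, 1, 0, 0, 0, 0, 0, 0, 0, 1, 0, 0, 1, 2, 3, 0, 0, 0, 1, 0, 0, 0, 0, 0, 0, 0, 0, 0, 0, 0, 0, 0]

π[0] = 0
j=1 s[j]='a': π[1]=0 (border '')
j=2 s[j]='c': π[2]=0 (border '')
j=3 s[j]='e': π[3]=0 (border '')
j=4 s[j]='a': π[4]=0 (border '')
j=5 s[j]='d': π[5]=0 (border '')
j=6 s[j]='e': π[6]=0 (border '')
j=7 s[j]='e': π[7]=0 (border '')
j=8 s[j]='e': π[8]=0 (border '')
j=9 s[j]='b': π[9]=1 (border 'b')
j=10 s[j]='c': k: 1→0; π[10]=0 (border '')
j=11 s[j]='d': π[11]=0 (border '')
j=12 s[j]='c': π[12]=0 (border '')
j=13 s[j]='c': π[13]=0 (border '')
j=14 s[j]='a': π[14]=0 (border '')
j=15 s[j]='c': π[15]=0 (border '')
j=16 s[j]='a': π[16]=0 (border '')
j=17 s[j]='b': π[17]=1 (border 'b')
j=18 s[j]='d': k: 1→0; π[18]=0 (border '')
j=19 s[j]='c': π[19]=0 (border '')
j=20 s[j]='b': π[20]=1 (border 'b')
j=21 s[j]='a': π[21]=2 (border 'ba')
j=22 s[j]='c': π[22]=3 (border 'bac')
j=23 s[j]='c': k: 3→0; π[23]=0 (border '')
j=24 s[j]='c': π[24]=0 (border '')
j=25 s[j]='d': π[25]=0 (border '')
j=26 s[j]='b': π[26]=1 (border 'b')
j=27 s[j]='e': k: 1→0; π[27]=0 (border '')
j=28 s[j]='a': π[28]=0 (border '')
j=29 s[j]='a': π[29]=0 (border '')
j=30 s[j]='d': π[30]=0 (border '')
j=31 s[j]='c': π[31]=0 (border '')
j=32 s[j]='a': π[32]=0 (border '')
j=33 s[j]='c': π[33]=0 (border '')
j=34 s[j]='d': π[34]=0 (border '')
j=35 s[j]='a': π[35]=0 (border '')
j=36 s[j]='d': π[36]=0 (border '')
j=37 s[j]='d': π[37]=0 (border '')
j=38 s[j]='a': π[38]=0 (border '')
j=39 s[j]='d': π[39]=0 (border '')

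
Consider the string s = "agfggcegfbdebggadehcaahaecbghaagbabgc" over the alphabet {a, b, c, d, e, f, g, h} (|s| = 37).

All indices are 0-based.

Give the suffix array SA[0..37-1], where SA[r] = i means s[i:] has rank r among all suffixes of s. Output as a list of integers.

rank | idx | suffix
   0 |  29 | aagbabgc
   1 |  20 | aahaecbghaagbabgc
   2 |  33 | abgc
   3 |  15 | adehcaahaecbghaagbabgc
   4 |  23 | aecbghaagbabgc
   5 |  30 | agbabgc
   6 |   0 | agfggcegfbdebggadehcaahaecbghaagbabgc
   7 |  21 | ahaecbghaagbabgc
   8 |  32 | babgc
   9 |   9 | bdebggadehcaahaecbghaagbabgc
  10 |  34 | bgc
  11 |  12 | bggadehcaahaecbghaagbabgc
  12 |  26 | bghaagbabgc
  13 |  36 | c
  14 |  19 | caahaecbghaagbabgc
  15 |  25 | cbghaagbabgc
  16 |   5 | cegfbdebggadehcaahaecbghaagbabgc
  17 |  10 | debggadehcaahaecbghaagbabgc
  18 |  16 | dehcaahaecbghaagbabgc
  19 |  11 | ebggadehcaahaecbghaagbabgc
  20 |  24 | ecbghaagbabgc
  21 |   6 | egfbdebggadehcaahaecbghaagbabgc
  22 |  17 | ehcaahaecbghaagbabgc
  23 |   8 | fbdebggadehcaahaecbghaagbabgc
  24 |   2 | fggcegfbdebggadehcaahaecbghaagbabgc
  25 |  14 | gadehcaahaecbghaagbabgc
  26 |  31 | gbabgc
  27 |  35 | gc
  28 |   4 | gcegfbdebggadehcaahaecbghaagbabgc
  29 |   7 | gfbdebggadehcaahaecbghaagbabgc
  30 |   1 | gfggcegfbdebggadehcaahaecbghaagbabgc
  31 |  13 | ggadehcaahaecbghaagbabgc
  32 |   3 | ggcegfbdebggadehcaahaecbghaagbabgc
  33 |  27 | ghaagbabgc
  34 |  28 | haagbabgc
  35 |  22 | haecbghaagbabgc
  36 |  18 | hcaahaecbghaagbabgc

[29, 20, 33, 15, 23, 30, 0, 21, 32, 9, 34, 12, 26, 36, 19, 25, 5, 10, 16, 11, 24, 6, 17, 8, 2, 14, 31, 35, 4, 7, 1, 13, 3, 27, 28, 22, 18]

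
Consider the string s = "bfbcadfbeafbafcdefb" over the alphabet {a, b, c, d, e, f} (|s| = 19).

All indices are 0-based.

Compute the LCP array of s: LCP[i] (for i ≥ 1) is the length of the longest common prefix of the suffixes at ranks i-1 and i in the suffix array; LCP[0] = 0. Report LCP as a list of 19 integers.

rank | idx | suffix
   0 |   4 | adfbeafbafcdefb
   1 |   9 | afbafcdefb
   2 |  12 | afcdefb
   3 |  18 | b
   4 |  11 | bafcdefb
   5 |   2 | bcadfbeafbafcdefb
   6 |   7 | beafbafcdefb
   7 |   0 | bfbcadfbeafbafcdefb
   8 |   3 | cadfbeafbafcdefb
   9 |  14 | cdefb
  10 |  15 | defb
  11 |   5 | dfbeafbafcdefb
  12 |   8 | eafbafcdefb
  13 |  16 | efb
  14 |  17 | fb
  15 |  10 | fbafcdefb
  16 |   1 | fbcadfbeafbafcdefb
  17 |   6 | fbeafbafcdefb
  18 |  13 | fcdefb

SA = [4, 9, 12, 18, 11, 2, 7, 0, 3, 14, 15, 5, 8, 16, 17, 10, 1, 6, 13]
[i] adj suffixes → lcp
  [1] 4/9 → 1 ('a')
  [2] 9/12 → 2 ('af')
  [3] 12/18 → 0 ('')
  [4] 18/11 → 1 ('b')
  [5] 11/2 → 1 ('b')
  [6] 2/7 → 1 ('b')
  [7] 7/0 → 1 ('b')
  [8] 0/3 → 0 ('')
  [9] 3/14 → 1 ('c')
  [10] 14/15 → 0 ('')
  [11] 15/5 → 1 ('d')
  [12] 5/8 → 0 ('')
  [13] 8/16 → 1 ('e')
  [14] 16/17 → 0 ('')
  [15] 17/10 → 2 ('fb')
  [16] 10/1 → 2 ('fb')
  [17] 1/6 → 2 ('fb')
  [18] 6/13 → 1 ('f')

[0, 1, 2, 0, 1, 1, 1, 1, 0, 1, 0, 1, 0, 1, 0, 2, 2, 2, 1]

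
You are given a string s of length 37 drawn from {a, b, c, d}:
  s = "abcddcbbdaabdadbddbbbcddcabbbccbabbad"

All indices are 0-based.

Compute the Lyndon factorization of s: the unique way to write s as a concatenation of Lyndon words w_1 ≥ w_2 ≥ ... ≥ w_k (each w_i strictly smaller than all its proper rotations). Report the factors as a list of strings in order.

["abcddcbbd", "aabdadbddbbbcddcabbbccbabbad"]

emit factor 1: 'abcddcbbd' (i=0, period=9)
emit factor 2: 'aabdadbddbbbcddcabbbccbabbad' (i=9, period=28)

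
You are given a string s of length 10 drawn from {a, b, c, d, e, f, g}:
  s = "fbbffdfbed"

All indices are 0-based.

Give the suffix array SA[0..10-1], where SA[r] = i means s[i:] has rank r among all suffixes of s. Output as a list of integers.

[1, 7, 2, 9, 5, 8, 0, 6, 4, 3]

rank→(start, suffix):
  0 → (1, 'bbffdfbed')
  1 → (7, 'bed')
  2 → (2, 'bffdfbed')
  3 → (9, 'd')
  4 → (5, 'dfbed')
  5 → (8, 'ed')
  6 → (0, 'fbbffdfbed')
  7 → (6, 'fbed')
  8 → (4, 'fdfbed')
  9 → (3, 'ffdfbed')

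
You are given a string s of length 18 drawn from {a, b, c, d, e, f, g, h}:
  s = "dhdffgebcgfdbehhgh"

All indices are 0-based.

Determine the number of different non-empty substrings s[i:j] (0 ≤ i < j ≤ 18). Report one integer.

rank | idx | suffix
   0 |   7 | bcgfdbehhgh
   1 |  12 | behhgh
   2 |   8 | cgfdbehhgh
   3 |  11 | dbehhgh
   4 |   2 | dffgebcgfdbehhgh
   5 |   0 | dhdffgebcgfdbehhgh
   6 |   6 | ebcgfdbehhgh
   7 |  13 | ehhgh
   8 |  10 | fdbehhgh
   9 |   3 | ffgebcgfdbehhgh
  10 |   4 | fgebcgfdbehhgh
  11 |   5 | gebcgfdbehhgh
  12 |   9 | gfdbehhgh
  13 |  16 | gh
  14 |  17 | h
  15 |   1 | hdffgebcgfdbehhgh
  16 |  15 | hgh
  17 |  14 | hhgh

SA = [7, 12, 8, 11, 2, 0, 6, 13, 10, 3, 4, 5, 9, 16, 17, 1, 15, 14]
rank  pair      lcp
   1  s[7:],s[12:]  1  'b'
   2  s[12:],s[8:]  0  ''
   3  s[8:],s[11:]  0  ''
   4  s[11:],s[2:]  1  'd'
   5  s[2:],s[0:]  1  'd'
   6  s[0:],s[6:]  0  ''
   7  s[6:],s[13:]  1  'e'
   8  s[13:],s[10:]  0  ''
   9  s[10:],s[3:]  1  'f'
  10  s[3:],s[4:]  1  'f'
  11  s[4:],s[5:]  0  ''
  12  s[5:],s[9:]  1  'g'
  13  s[9:],s[16:]  1  'g'
  14  s[16:],s[17:]  0  ''
  15  s[17:],s[1:]  1  'h'
  16  s[1:],s[15:]  1  'h'
  17  s[15:],s[14:]  1  'h'

n(n+1)/2 = 18·19/2 = 171
Σ LCP = 0 + 1 + 0 + 0 + 1 + 1 + 0 + 1 + 0 + 1 + 1 + 0 + 1 + 1 + 0 + 1 + 1 + 1 = 11
distinct = 171 − 11 = 160

160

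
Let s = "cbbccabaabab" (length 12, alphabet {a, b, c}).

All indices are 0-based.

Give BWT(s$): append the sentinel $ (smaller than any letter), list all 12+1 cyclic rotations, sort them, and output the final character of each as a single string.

bbbcaaaacbc$b

rank  rotation       last
    0  $cbbccabaabab  b
    1  aabab$cbbccab  b
    2  ab$cbbccabaab  b
    3  abaabab$cbbcc  c
    4  abab$cbbccaba  a
    5  b$cbbccabaaba  a
    6  baabab$cbbcca  a
    7  bab$cbbccabaa  a
    8  bbccabaabab$c  c
    9  bccabaabab$cb  b
   10  cabaabab$cbbc  c
   11  cbbccabaabab$  $
   12  ccabaabab$cbb  b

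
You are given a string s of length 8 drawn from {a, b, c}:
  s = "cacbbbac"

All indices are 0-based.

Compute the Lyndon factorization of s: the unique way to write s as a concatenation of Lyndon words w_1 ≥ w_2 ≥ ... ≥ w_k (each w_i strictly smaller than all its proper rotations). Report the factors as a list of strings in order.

emit factor 1: 'c' (i=0, period=1)
emit factor 2: 'acbbb' (i=1, period=5)
emit factor 3: 'ac' (i=6, period=2)

["c", "acbbb", "ac"]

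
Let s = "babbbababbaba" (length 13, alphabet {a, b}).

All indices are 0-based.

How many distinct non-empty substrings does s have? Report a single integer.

61

rank | idx | suffix
   0 |  12 | a
   1 |  10 | aba
   2 |   5 | ababbaba
   3 |   7 | abbaba
   4 |   1 | abbbababbaba
   5 |  11 | ba
   6 |   9 | baba
   7 |   4 | bababbaba
   8 |   6 | babbaba
   9 |   0 | babbbababbaba
  10 |   8 | bbaba
  11 |   3 | bbababbaba
  12 |   2 | bbbababbaba

SA = [12, 10, 5, 7, 1, 11, 9, 4, 6, 0, 8, 3, 2]
[i] adj suffixes → lcp
  [1] 12/10 → 1 ('a')
  [2] 10/5 → 3 ('aba')
  [3] 5/7 → 2 ('ab')
  [4] 7/1 → 3 ('abb')
  [5] 1/11 → 0 ('')
  [6] 11/9 → 2 ('ba')
  [7] 9/4 → 4 ('baba')
  [8] 4/6 → 3 ('bab')
  [9] 6/0 → 4 ('babb')
  [10] 0/8 → 1 ('b')
  [11] 8/3 → 5 ('bbaba')
  [12] 3/2 → 2 ('bb')

n(n+1)/2 = 13·14/2 = 91
Σ LCP = 0 + 1 + 3 + 2 + 3 + 0 + 2 + 4 + 3 + 4 + 1 + 5 + 2 = 30
distinct = 91 − 30 = 61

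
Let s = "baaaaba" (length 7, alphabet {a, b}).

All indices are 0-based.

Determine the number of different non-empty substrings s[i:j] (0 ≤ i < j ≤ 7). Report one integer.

19

rank→(start, suffix):
  0 → (6, 'a')
  1 → (1, 'aaaaba')
  2 → (2, 'aaaba')
  3 → (3, 'aaba')
  4 → (4, 'aba')
  5 → (5, 'ba')
  6 → (0, 'baaaaba')

SA = [6, 1, 2, 3, 4, 5, 0]
i: (SA[i-1],SA[i]) lcp shared
  1: (6,1) 1 'a'
  2: (1,2) 3 'aaa'
  3: (2,3) 2 'aa'
  4: (3,4) 1 'a'
  5: (4,5) 0 ''
  6: (5,0) 2 'ba'

n(n+1)/2 = 7·8/2 = 28
Σ LCP = 0 + 1 + 3 + 2 + 1 + 0 + 2 = 9
distinct = 28 − 9 = 19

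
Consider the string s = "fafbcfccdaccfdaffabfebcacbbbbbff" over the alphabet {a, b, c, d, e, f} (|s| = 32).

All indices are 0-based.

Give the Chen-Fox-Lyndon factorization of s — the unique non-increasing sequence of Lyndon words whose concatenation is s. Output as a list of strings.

emit factor 1: 'f' (i=0, period=1)
emit factor 2: 'afbcfccd' (i=1, period=8)
emit factor 3: 'accfdaff' (i=9, period=8)
emit factor 4: 'abfebcacbbbbbff' (i=17, period=15)

["f", "afbcfccd", "accfdaff", "abfebcacbbbbbff"]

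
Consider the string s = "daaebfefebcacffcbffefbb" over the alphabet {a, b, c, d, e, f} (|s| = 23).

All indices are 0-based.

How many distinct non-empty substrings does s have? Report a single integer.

rank | idx | suffix
   0 |   1 | aaebfefebcacffcbffefbb
   1 |  11 | acffcbffefbb
   2 |   2 | aebfefebcacffcbffefbb
   3 |  22 | b
   4 |  21 | bb
   5 |   9 | bcacffcbffefbb
   6 |   4 | bfefebcacffcbffefbb
   7 |  16 | bffefbb
   8 |  10 | cacffcbffefbb
   9 |  15 | cbffefbb
  10 |  12 | cffcbffefbb
  11 |   0 | daaebfefebcacffcbffefbb
  12 |   8 | ebcacffcbffefbb
  13 |   3 | ebfefebcacffcbffefbb
  14 |  19 | efbb
  15 |   6 | efebcacffcbffefbb
  16 |  20 | fbb
  17 |  14 | fcbffefbb
  18 |   7 | febcacffcbffefbb
  19 |  18 | fefbb
  20 |   5 | fefebcacffcbffefbb
  21 |  13 | ffcbffefbb
  22 |  17 | ffefbb

SA = [1, 11, 2, 22, 21, 9, 4, 16, 10, 15, 12, 0, 8, 3, 19, 6, 20, 14, 7, 18, 5, 13, 17]
i: (SA[i-1],SA[i]) lcp shared
  1: (1,11) 1 'a'
  2: (11,2) 1 'a'
  3: (2,22) 0 ''
  4: (22,21) 1 'b'
  5: (21,9) 1 'b'
  6: (9,4) 1 'b'
  7: (4,16) 2 'bf'
  8: (16,10) 0 ''
  9: (10,15) 1 'c'
  10: (15,12) 1 'c'
  11: (12,0) 0 ''
  12: (0,8) 0 ''
  13: (8,3) 2 'eb'
  14: (3,19) 1 'e'
  15: (19,6) 2 'ef'
  16: (6,20) 0 ''
  17: (20,14) 1 'f'
  18: (14,7) 1 'f'
  19: (7,18) 2 'fe'
  20: (18,5) 3 'fef'
  21: (5,13) 1 'f'
  22: (13,17) 2 'ff'

n(n+1)/2 = 23·24/2 = 276
Σ LCP = 0 + 1 + 1 + 0 + 1 + 1 + 1 + 2 + 0 + 1 + 1 + 0 + 0 + 2 + 1 + 2 + 0 + 1 + 1 + 2 + 3 + 1 + 2 = 24
distinct = 276 − 24 = 252

252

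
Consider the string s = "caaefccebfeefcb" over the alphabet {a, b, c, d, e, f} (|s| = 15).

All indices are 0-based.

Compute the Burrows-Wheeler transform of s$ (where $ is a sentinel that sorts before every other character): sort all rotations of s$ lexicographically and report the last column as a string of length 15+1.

rank  rotation          last
    0  $caaefccebfeefcb  b
    1  aaefccebfeefcb$c  c
    2  aefccebfeefcb$ca  a
    3  b$caaefccebfeefc  c
    4  bfeefcb$caaefcce  e
    5  caaefccebfeefcb$  $
    6  cb$caaefccebfeef  f
    7  ccebfeefcb$caaef  f
    8  cebfeefcb$caaefc  c
    9  ebfeefcb$caaefcc  c
   10  eefcb$caaefccebf  f
   11  efcb$caaefccebfe  e
   12  efccebfeefcb$caa  a
   13  fcb$caaefccebfee  e
   14  fccebfeefcb$caae  e
   15  feefcb$caaefcceb  b

bcace$ffccfeaeeb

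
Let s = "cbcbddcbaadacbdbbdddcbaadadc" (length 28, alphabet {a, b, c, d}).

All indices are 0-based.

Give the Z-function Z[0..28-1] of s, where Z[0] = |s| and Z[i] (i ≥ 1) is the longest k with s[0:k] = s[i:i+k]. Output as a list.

Z[0]=28
i=1: outside box; Z[1]=0
i=2: outside box; Z[2]=2 scan→box=[2,4)
i=3: min(r-i=1, Z[1]=0)=0; Z[3]=0
i=4: outside box; Z[4]=0
i=5: outside box; Z[5]=0
i=6: outside box; Z[6]=2 scan→box=[6,8)
i=7: min(r-i=1, Z[1]=0)=0; Z[7]=0
i=8: outside box; Z[8]=0
i=9: outside box; Z[9]=0
i=10: outside box; Z[10]=0
i=11: outside box; Z[11]=0
i=12: outside box; Z[12]=2 scan→box=[12,14)
i=13: min(r-i=1, Z[1]=0)=0; Z[13]=0
i=14: outside box; Z[14]=0
i=15: outside box; Z[15]=0
i=16: outside box; Z[16]=0
i=17: outside box; Z[17]=0
i=18: outside box; Z[18]=0
i=19: outside box; Z[19]=0
i=20: outside box; Z[20]=2 scan→box=[20,22)
i=21: min(r-i=1, Z[1]=0)=0; Z[21]=0
i=22: outside box; Z[22]=0
i=23: outside box; Z[23]=0
i=24: outside box; Z[24]=0
i=25: outside box; Z[25]=0
i=26: outside box; Z[26]=0
i=27: outside box; Z[27]=1 scan→box=[27,28)

[28, 0, 2, 0, 0, 0, 2, 0, 0, 0, 0, 0, 2, 0, 0, 0, 0, 0, 0, 0, 2, 0, 0, 0, 0, 0, 0, 1]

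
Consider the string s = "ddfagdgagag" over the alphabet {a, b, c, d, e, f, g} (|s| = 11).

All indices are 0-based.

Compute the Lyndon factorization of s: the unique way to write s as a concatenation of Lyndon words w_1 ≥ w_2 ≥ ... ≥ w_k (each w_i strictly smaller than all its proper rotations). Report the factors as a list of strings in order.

["ddf", "agdg", "ag", "ag"]

emit factor 1: 'ddf' (i=0, period=3)
emit factor 2: 'agdg' (i=3, period=4)
emit factor 3: 'ag' (i=7, period=2)
emit factor 4: 'ag' (i=9, period=2)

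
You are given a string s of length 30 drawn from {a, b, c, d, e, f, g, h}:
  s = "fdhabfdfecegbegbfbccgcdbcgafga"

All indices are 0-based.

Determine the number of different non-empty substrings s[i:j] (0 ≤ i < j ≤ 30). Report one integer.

435

rank→(start, suffix):
  0 → (29, 'a')
  1 → (3, 'abfdfecegbegbfbccgcdbcgafga')
  2 → (26, 'afga')
  3 → (17, 'bccgcdbcgafga')
  4 → (23, 'bcgafga')
  5 → (12, 'begbfbccgcdbcgafga')
  6 → (15, 'bfbccgcdbcgafga')
  7 → (4, 'bfdfecegbegbfbccgcdbcgafga')
  8 → (18, 'ccgcdbcgafga')
  9 → (21, 'cdbcgafga')
  10 → (9, 'cegbegbfbccgcdbcgafga')
  11 → (24, 'cgafga')
  12 → (19, 'cgcdbcgafga')
  13 → (22, 'dbcgafga')
  14 → (6, 'dfecegbegbfbccgcdbcgafga')
  15 → (1, 'dhabfdfecegbegbfbccgcdbcgafga')
  16 → (8, 'ecegbegbfbccgcdbcgafga')
  17 → (10, 'egbegbfbccgcdbcgafga')
  18 → (13, 'egbfbccgcdbcgafga')
  19 → (16, 'fbccgcdbcgafga')
  20 → (5, 'fdfecegbegbfbccgcdbcgafga')
  21 → (0, 'fdhabfdfecegbegbfbccgcdbcgafga')
  22 → (7, 'fecegbegbfbccgcdbcgafga')
  23 → (27, 'fga')
  24 → (28, 'ga')
  25 → (25, 'gafga')
  26 → (11, 'gbegbfbccgcdbcgafga')
  27 → (14, 'gbfbccgcdbcgafga')
  28 → (20, 'gcdbcgafga')
  29 → (2, 'habfdfecegbegbfbccgcdbcgafga')

SA = [29, 3, 26, 17, 23, 12, 15, 4, 18, 21, 9, 24, 19, 22, 6, 1, 8, 10, 13, 16, 5, 0, 7, 27, 28, 25, 11, 14, 20, 2]
[i] adj suffixes → lcp
  [1] 29/3 → 1 ('a')
  [2] 3/26 → 1 ('a')
  [3] 26/17 → 0 ('')
  [4] 17/23 → 2 ('bc')
  [5] 23/12 → 1 ('b')
  [6] 12/15 → 1 ('b')
  [7] 15/4 → 2 ('bf')
  [8] 4/18 → 0 ('')
  [9] 18/21 → 1 ('c')
  [10] 21/9 → 1 ('c')
  [11] 9/24 → 1 ('c')
  [12] 24/19 → 2 ('cg')
  [13] 19/22 → 0 ('')
  [14] 22/6 → 1 ('d')
  [15] 6/1 → 1 ('d')
  [16] 1/8 → 0 ('')
  [17] 8/10 → 1 ('e')
  [18] 10/13 → 3 ('egb')
  [19] 13/16 → 0 ('')
  [20] 16/5 → 1 ('f')
  [21] 5/0 → 2 ('fd')
  [22] 0/7 → 1 ('f')
  [23] 7/27 → 1 ('f')
  [24] 27/28 → 0 ('')
  [25] 28/25 → 2 ('ga')
  [26] 25/11 → 1 ('g')
  [27] 11/14 → 2 ('gb')
  [28] 14/20 → 1 ('g')
  [29] 20/2 → 0 ('')

n(n+1)/2 = 30·31/2 = 465
Σ LCP = 0 + 1 + 1 + 0 + 2 + 1 + 1 + 2 + 0 + 1 + 1 + 1 + 2 + 0 + 1 + 1 + 0 + 1 + 3 + 0 + 1 + 2 + 1 + 1 + 0 + 2 + 1 + 2 + 1 + 0 = 30
distinct = 465 − 30 = 435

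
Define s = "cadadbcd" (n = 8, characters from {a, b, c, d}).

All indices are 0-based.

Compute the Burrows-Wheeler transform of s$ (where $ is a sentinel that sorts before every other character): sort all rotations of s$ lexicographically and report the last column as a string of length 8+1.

dcdd$bcaa

rank  rotation   last
    0  $cadadbcd  d
    1  adadbcd$c  c
    2  adbcd$cad  d
    3  bcd$cadad  d
    4  cadadbcd$  $
    5  cd$cadadb  b
    6  d$cadadbc  c
    7  dadbcd$ca  a
    8  dbcd$cada  a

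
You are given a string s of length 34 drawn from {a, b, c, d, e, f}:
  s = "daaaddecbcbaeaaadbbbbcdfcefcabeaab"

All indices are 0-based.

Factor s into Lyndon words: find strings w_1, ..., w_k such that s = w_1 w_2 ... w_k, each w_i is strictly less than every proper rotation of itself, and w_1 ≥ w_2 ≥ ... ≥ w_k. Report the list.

["d", "aaaddecbcbae", "aaadbbbbcdfcefcabeaab"]

emit factor 1: 'd' (i=0, period=1)
emit factor 2: 'aaaddecbcbae' (i=1, period=12)
emit factor 3: 'aaadbbbbcdfcefcabeaab' (i=13, period=21)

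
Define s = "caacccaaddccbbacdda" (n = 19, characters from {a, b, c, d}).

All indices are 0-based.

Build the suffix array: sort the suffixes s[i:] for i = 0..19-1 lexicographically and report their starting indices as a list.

rank→(start, suffix):
  0 → (18, 'a')
  1 → (1, 'aacccaaddccbbacdda')
  2 → (6, 'aaddccbbacdda')
  3 → (2, 'acccaaddccbbacdda')
  4 → (14, 'acdda')
  5 → (7, 'addccbbacdda')
  6 → (13, 'bacdda')
  7 → (12, 'bbacdda')
  8 → (0, 'caacccaaddccbbacdda')
  9 → (5, 'caaddccbbacdda')
  10 → (11, 'cbbacdda')
  11 → (4, 'ccaaddccbbacdda')
  12 → (10, 'ccbbacdda')
  13 → (3, 'cccaaddccbbacdda')
  14 → (15, 'cdda')
  15 → (17, 'da')
  16 → (9, 'dccbbacdda')
  17 → (16, 'dda')
  18 → (8, 'ddccbbacdda')

[18, 1, 6, 2, 14, 7, 13, 12, 0, 5, 11, 4, 10, 3, 15, 17, 9, 16, 8]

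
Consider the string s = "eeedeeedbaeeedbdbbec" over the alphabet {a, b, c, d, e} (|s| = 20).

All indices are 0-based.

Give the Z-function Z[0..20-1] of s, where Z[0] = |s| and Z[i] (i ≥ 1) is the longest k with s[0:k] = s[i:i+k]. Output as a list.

Z[0]=20
i=1: outside box; Z[1]=2 scan→box=[1,3)
i=2: min(r-i=1, Z[1]=2)=1; Z[2]=1
i=3: outside box; Z[3]=0
i=4: outside box; Z[4]=4 scan→box=[4,8)
i=5: min(r-i=3, Z[1]=2)=2; Z[5]=2
i=6: min(r-i=2, Z[2]=1)=1; Z[6]=1
i=7: min(r-i=1, Z[3]=0)=0; Z[7]=0
i=8: outside box; Z[8]=0
i=9: outside box; Z[9]=0
i=10: outside box; Z[10]=4 scan→box=[10,14)
i=11: min(r-i=3, Z[1]=2)=2; Z[11]=2
i=12: min(r-i=2, Z[2]=1)=1; Z[12]=1
i=13: min(r-i=1, Z[3]=0)=0; Z[13]=0
i=14: outside box; Z[14]=0
i=15: outside box; Z[15]=0
i=16: outside box; Z[16]=0
i=17: outside box; Z[17]=0
i=18: outside box; Z[18]=1 scan→box=[18,19)
i=19: outside box; Z[19]=0

[20, 2, 1, 0, 4, 2, 1, 0, 0, 0, 4, 2, 1, 0, 0, 0, 0, 0, 1, 0]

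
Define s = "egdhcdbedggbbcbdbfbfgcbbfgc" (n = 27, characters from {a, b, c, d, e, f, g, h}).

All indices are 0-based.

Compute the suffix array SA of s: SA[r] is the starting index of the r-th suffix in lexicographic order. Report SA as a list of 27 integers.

sorted suffixes:
  #0 SA[0]=11  'bbcbdbfbfgcbbfgc'
  #1 SA[1]=22  'bbfgc'
  #2 SA[2]=12  'bcbdbfbfgcbbfgc'
  #3 SA[3]=14  'bdbfbfgcbbfgc'
  #4 SA[4]=6  'bedggbbcbdbfbfgcbbfgc'
  #5 SA[5]=16  'bfbfgcbbfgc'
  #6 SA[6]=23  'bfgc'
  #7 SA[7]=18  'bfgcbbfgc'
  #8 SA[8]=26  'c'
  #9 SA[9]=21  'cbbfgc'
  #10 SA[10]=13  'cbdbfbfgcbbfgc'
  #11 SA[11]=4  'cdbedggbbcbdbfbfgcbbfgc'
  #12 SA[12]=5  'dbedggbbcbdbfbfgcbbfgc'
  #13 SA[13]=15  'dbfbfgcbbfgc'
  #14 SA[14]=8  'dggbbcbdbfbfgcbbfgc'
  #15 SA[15]=2  'dhcdbedggbbcbdbfbfgcbbfgc'
  #16 SA[16]=7  'edggbbcbdbfbfgcbbfgc'
  #17 SA[17]=0  'egdhcdbedggbbcbdbfbfgcbbfgc'
  #18 SA[18]=17  'fbfgcbbfgc'
  #19 SA[19]=24  'fgc'
  #20 SA[20]=19  'fgcbbfgc'
  #21 SA[21]=10  'gbbcbdbfbfgcbbfgc'
  #22 SA[22]=25  'gc'
  #23 SA[23]=20  'gcbbfgc'
  #24 SA[24]=1  'gdhcdbedggbbcbdbfbfgcbbfgc'
  #25 SA[25]=9  'ggbbcbdbfbfgcbbfgc'
  #26 SA[26]=3  'hcdbedggbbcbdbfbfgcbbfgc'

[11, 22, 12, 14, 6, 16, 23, 18, 26, 21, 13, 4, 5, 15, 8, 2, 7, 0, 17, 24, 19, 10, 25, 20, 1, 9, 3]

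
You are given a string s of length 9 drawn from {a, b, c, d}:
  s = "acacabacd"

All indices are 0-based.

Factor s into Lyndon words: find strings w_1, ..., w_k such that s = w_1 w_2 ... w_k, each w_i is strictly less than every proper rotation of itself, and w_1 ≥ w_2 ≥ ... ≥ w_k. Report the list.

["ac", "ac", "abacd"]

emit factor 1: 'ac' (i=0, period=2)
emit factor 2: 'ac' (i=2, period=2)
emit factor 3: 'abacd' (i=4, period=5)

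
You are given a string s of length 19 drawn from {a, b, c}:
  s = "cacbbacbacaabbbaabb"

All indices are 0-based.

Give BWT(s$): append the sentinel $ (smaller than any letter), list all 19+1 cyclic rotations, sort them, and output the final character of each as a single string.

rank  rotation              last
    0  $cacbbacbacaabbbaabb  b
    1  aabb$cacbbacbacaabbb  b
    2  aabbbaabb$cacbbacbac  c
    3  abb$cacbbacbacaabbba  a
    4  abbbaabb$cacbbacbaca  a
    5  acaabbbaabb$cacbbacb  b
    6  acbacaabbbaabb$cacbb  b
    7  acbbacbacaabbbaabb$c  c
    8  b$cacbbacbacaabbbaab  b
    9  baabb$cacbbacbacaabb  b
   10  bacaabbbaabb$cacbbac  c
   11  bacbacaabbbaabb$cacb  b
   12  bb$cacbbacbacaabbbaa  a
   13  bbaabb$cacbbacbacaab  b
   14  bbacbacaabbbaabb$cac  c
   15  bbbaabb$cacbbacbacaa  a
   16  caabbbaabb$cacbbacba  a
   17  cacbbacbacaabbbaabb$  $
   18  cbacaabbbaabb$cacbba  a
   19  cbbacbacaabbbaabb$ca  a

bbcaabbcbbcbabcaa$aa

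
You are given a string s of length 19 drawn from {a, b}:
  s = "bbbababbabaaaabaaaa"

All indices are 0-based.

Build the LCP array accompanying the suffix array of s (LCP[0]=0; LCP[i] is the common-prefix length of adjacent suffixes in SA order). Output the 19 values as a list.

[0, 1, 2, 3, 4, 3, 2, 1, 6, 3, 2, 0, 5, 2, 4, 3, 1, 5, 2]

rank | idx | suffix
   0 |  18 | a
   1 |  17 | aa
   2 |  16 | aaa
   3 |  15 | aaaa
   4 |  10 | aaaabaaaa
   5 |  11 | aaabaaaa
   6 |  12 | aabaaaa
   7 |  13 | abaaaa
   8 |   8 | abaaaabaaaa
   9 |   3 | ababbabaaaabaaaa
  10 |   5 | abbabaaaabaaaa
  11 |  14 | baaaa
  12 |   9 | baaaabaaaa
  13 |   7 | babaaaabaaaa
  14 |   2 | bababbabaaaabaaaa
  15 |   4 | babbabaaaabaaaa
  16 |   6 | bbabaaaabaaaa
  17 |   1 | bbababbabaaaabaaaa
  18 |   0 | bbbababbabaaaabaaaa

SA = [18, 17, 16, 15, 10, 11, 12, 13, 8, 3, 5, 14, 9, 7, 2, 4, 6, 1, 0]
[i] adj suffixes → lcp
  [1] 18/17 → 1 ('a')
  [2] 17/16 → 2 ('aa')
  [3] 16/15 → 3 ('aaa')
  [4] 15/10 → 4 ('aaaa')
  [5] 10/11 → 3 ('aaa')
  [6] 11/12 → 2 ('aa')
  [7] 12/13 → 1 ('a')
  [8] 13/8 → 6 ('abaaaa')
  [9] 8/3 → 3 ('aba')
  [10] 3/5 → 2 ('ab')
  [11] 5/14 → 0 ('')
  [12] 14/9 → 5 ('baaaa')
  [13] 9/7 → 2 ('ba')
  [14] 7/2 → 4 ('baba')
  [15] 2/4 → 3 ('bab')
  [16] 4/6 → 1 ('b')
  [17] 6/1 → 5 ('bbaba')
  [18] 1/0 → 2 ('bb')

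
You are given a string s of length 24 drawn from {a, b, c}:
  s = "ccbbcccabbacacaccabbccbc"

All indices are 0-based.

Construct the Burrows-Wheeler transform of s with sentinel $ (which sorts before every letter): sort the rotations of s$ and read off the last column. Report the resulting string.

cccbccbaaccbbbccaaccca$bb

rank  rotation                   last
    0  $ccbbcccabbacacaccabbccbc  c
    1  abbacacaccabbccbc$ccbbccc  c
    2  abbccbc$ccbbcccabbacacacc  c
    3  acacaccabbccbc$ccbbcccabb  b
    4  acaccabbccbc$ccbbcccabbac  c
    5  accabbccbc$ccbbcccabbacac  c
    6  bacacaccabbccbc$ccbbcccab  b
    7  bbacacaccabbccbc$ccbbccca  a
    8  bbccbc$ccbbcccabbacacacca  a
    9  bbcccabbacacaccabbccbc$cc  c
   10  bc$ccbbcccabbacacaccabbcc  c
   11  bccbc$ccbbcccabbacacaccab  b
   12  bcccabbacacaccabbccbc$ccb  b
   13  c$ccbbcccabbacacaccabbccb  b
   14  cabbacacaccabbccbc$ccbbcc  c
   15  cabbccbc$ccbbcccabbacacac  c
   16  cacaccabbccbc$ccbbcccabba  a
   17  caccabbccbc$ccbbcccabbaca  a
   18  cbbcccabbacacaccabbccbc$c  c
   19  cbc$ccbbcccabbacacaccabbc  c
   20  ccabbacacaccabbccbc$ccbbc  c
   21  ccabbccbc$ccbbcccabbacaca  a
   22  ccbbcccabbacacaccabbccbc$  $
   23  ccbc$ccbbcccabbacacaccabb  b
   24  cccabbacacaccabbccbc$ccbb  b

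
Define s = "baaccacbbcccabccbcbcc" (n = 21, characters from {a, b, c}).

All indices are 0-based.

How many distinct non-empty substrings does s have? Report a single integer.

sorted suffixes:
  #0 SA[0]=1  'aaccacbbcccabccbcbcc'
  #1 SA[1]=12  'abccbcbcc'
  #2 SA[2]=5  'acbbcccabccbcbcc'
  #3 SA[3]=2  'accacbbcccabccbcbcc'
  #4 SA[4]=0  'baaccacbbcccabccbcbcc'
  #5 SA[5]=7  'bbcccabccbcbcc'
  #6 SA[6]=16  'bcbcc'
  #7 SA[7]=18  'bcc'
  #8 SA[8]=13  'bccbcbcc'
  #9 SA[9]=8  'bcccabccbcbcc'
  #10 SA[10]=20  'c'
  #11 SA[11]=11  'cabccbcbcc'
  #12 SA[12]=4  'cacbbcccabccbcbcc'
  #13 SA[13]=6  'cbbcccabccbcbcc'
  #14 SA[14]=15  'cbcbcc'
  #15 SA[15]=17  'cbcc'
  #16 SA[16]=19  'cc'
  #17 SA[17]=10  'ccabccbcbcc'
  #18 SA[18]=3  'ccacbbcccabccbcbcc'
  #19 SA[19]=14  'ccbcbcc'
  #20 SA[20]=9  'cccabccbcbcc'

SA = [1, 12, 5, 2, 0, 7, 16, 18, 13, 8, 20, 11, 4, 6, 15, 17, 19, 10, 3, 14, 9]
[i] adj suffixes → lcp
  [1] 1/12 → 1 ('a')
  [2] 12/5 → 1 ('a')
  [3] 5/2 → 2 ('ac')
  [4] 2/0 → 0 ('')
  [5] 0/7 → 1 ('b')
  [6] 7/16 → 1 ('b')
  [7] 16/18 → 2 ('bc')
  [8] 18/13 → 3 ('bcc')
  [9] 13/8 → 3 ('bcc')
  [10] 8/20 → 0 ('')
  [11] 20/11 → 1 ('c')
  [12] 11/4 → 2 ('ca')
  [13] 4/6 → 1 ('c')
  [14] 6/15 → 2 ('cb')
  [15] 15/17 → 3 ('cbc')
  [16] 17/19 → 1 ('c')
  [17] 19/10 → 2 ('cc')
  [18] 10/3 → 3 ('cca')
  [19] 3/14 → 2 ('cc')
  [20] 14/9 → 2 ('cc')

n(n+1)/2 = 21·22/2 = 231
Σ LCP = 0 + 1 + 1 + 2 + 0 + 1 + 1 + 2 + 3 + 3 + 0 + 1 + 2 + 1 + 2 + 3 + 1 + 2 + 3 + 2 + 2 = 33
distinct = 231 − 33 = 198

198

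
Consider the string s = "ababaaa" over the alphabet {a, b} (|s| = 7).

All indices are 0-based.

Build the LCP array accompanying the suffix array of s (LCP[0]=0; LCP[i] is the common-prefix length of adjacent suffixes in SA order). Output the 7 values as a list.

[0, 1, 2, 1, 3, 0, 2]

rank→(start, suffix):
  0 → (6, 'a')
  1 → (5, 'aa')
  2 → (4, 'aaa')
  3 → (2, 'abaaa')
  4 → (0, 'ababaaa')
  5 → (3, 'baaa')
  6 → (1, 'babaaa')

SA = [6, 5, 4, 2, 0, 3, 1]
rank  pair      lcp
   1  s[6:],s[5:]  1  'a'
   2  s[5:],s[4:]  2  'aa'
   3  s[4:],s[2:]  1  'a'
   4  s[2:],s[0:]  3  'aba'
   5  s[0:],s[3:]  0  ''
   6  s[3:],s[1:]  2  'ba'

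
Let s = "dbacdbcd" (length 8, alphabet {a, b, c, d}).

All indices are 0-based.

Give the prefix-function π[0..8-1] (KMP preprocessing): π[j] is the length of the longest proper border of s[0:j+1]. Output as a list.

π[0] = 0
j=1 s[j]='b': π[1]=0 (border '')
j=2 s[j]='a': π[2]=0 (border '')
j=3 s[j]='c': π[3]=0 (border '')
j=4 s[j]='d': π[4]=1 (border 'd')
j=5 s[j]='b': π[5]=2 (border 'db')
j=6 s[j]='c': k: 2→0; π[6]=0 (border '')
j=7 s[j]='d': π[7]=1 (border 'd')

[0, 0, 0, 0, 1, 2, 0, 1]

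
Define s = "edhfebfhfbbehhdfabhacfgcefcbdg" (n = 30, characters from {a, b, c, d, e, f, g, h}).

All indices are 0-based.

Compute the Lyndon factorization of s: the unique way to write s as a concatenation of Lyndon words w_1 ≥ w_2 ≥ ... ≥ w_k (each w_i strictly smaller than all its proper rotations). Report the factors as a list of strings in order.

emit factor 1: 'e' (i=0, period=1)
emit factor 2: 'dhfe' (i=1, period=4)
emit factor 3: 'bfhf' (i=5, period=4)
emit factor 4: 'bbehhdf' (i=9, period=7)
emit factor 5: 'abhacfgcefcbdg' (i=16, period=14)

["e", "dhfe", "bfhf", "bbehhdf", "abhacfgcefcbdg"]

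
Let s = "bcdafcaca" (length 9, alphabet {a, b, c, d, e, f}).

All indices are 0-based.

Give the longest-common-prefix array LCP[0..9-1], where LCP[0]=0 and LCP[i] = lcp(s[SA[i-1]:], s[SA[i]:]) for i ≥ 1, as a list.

[0, 1, 1, 0, 0, 2, 1, 0, 0]

rank→(start, suffix):
  0 → (8, 'a')
  1 → (6, 'aca')
  2 → (3, 'afcaca')
  3 → (0, 'bcdafcaca')
  4 → (7, 'ca')
  5 → (5, 'caca')
  6 → (1, 'cdafcaca')
  7 → (2, 'dafcaca')
  8 → (4, 'fcaca')

SA = [8, 6, 3, 0, 7, 5, 1, 2, 4]
[i] adj suffixes → lcp
  [1] 8/6 → 1 ('a')
  [2] 6/3 → 1 ('a')
  [3] 3/0 → 0 ('')
  [4] 0/7 → 0 ('')
  [5] 7/5 → 2 ('ca')
  [6] 5/1 → 1 ('c')
  [7] 1/2 → 0 ('')
  [8] 2/4 → 0 ('')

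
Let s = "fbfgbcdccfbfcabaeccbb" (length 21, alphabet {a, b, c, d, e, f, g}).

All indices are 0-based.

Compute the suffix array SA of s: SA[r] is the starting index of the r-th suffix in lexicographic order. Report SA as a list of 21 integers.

[13, 15, 20, 14, 19, 4, 10, 1, 12, 18, 17, 7, 5, 8, 6, 16, 9, 0, 11, 2, 3]

sorted suffixes:
  #0 SA[0]=13  'abaeccbb'
  #1 SA[1]=15  'aeccbb'
  #2 SA[2]=20  'b'
  #3 SA[3]=14  'baeccbb'
  #4 SA[4]=19  'bb'
  #5 SA[5]=4  'bcdccfbfcabaeccbb'
  #6 SA[6]=10  'bfcabaeccbb'
  #7 SA[7]=1  'bfgbcdccfbfcabaeccbb'
  #8 SA[8]=12  'cabaeccbb'
  #9 SA[9]=18  'cbb'
  #10 SA[10]=17  'ccbb'
  #11 SA[11]=7  'ccfbfcabaeccbb'
  #12 SA[12]=5  'cdccfbfcabaeccbb'
  #13 SA[13]=8  'cfbfcabaeccbb'
  #14 SA[14]=6  'dccfbfcabaeccbb'
  #15 SA[15]=16  'eccbb'
  #16 SA[16]=9  'fbfcabaeccbb'
  #17 SA[17]=0  'fbfgbcdccfbfcabaeccbb'
  #18 SA[18]=11  'fcabaeccbb'
  #19 SA[19]=2  'fgbcdccfbfcabaeccbb'
  #20 SA[20]=3  'gbcdccfbfcabaeccbb'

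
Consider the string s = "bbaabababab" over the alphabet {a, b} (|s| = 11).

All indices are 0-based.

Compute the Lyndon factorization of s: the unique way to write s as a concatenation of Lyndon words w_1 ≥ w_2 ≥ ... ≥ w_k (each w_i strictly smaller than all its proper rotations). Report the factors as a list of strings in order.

["b", "b", "aabababab"]

emit factor 1: 'b' (i=0, period=1)
emit factor 2: 'b' (i=1, period=1)
emit factor 3: 'aabababab' (i=2, period=9)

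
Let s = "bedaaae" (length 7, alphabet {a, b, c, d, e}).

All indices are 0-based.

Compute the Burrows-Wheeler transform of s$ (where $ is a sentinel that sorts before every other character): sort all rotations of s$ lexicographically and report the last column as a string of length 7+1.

rank  rotation  last
    0  $bedaaae  e
    1  aaae$bed  d
    2  aae$beda  a
    3  ae$bedaa  a
    4  bedaaae$  $
    5  daaae$be  e
    6  e$bedaaa  a
    7  edaaae$b  b

edaa$eab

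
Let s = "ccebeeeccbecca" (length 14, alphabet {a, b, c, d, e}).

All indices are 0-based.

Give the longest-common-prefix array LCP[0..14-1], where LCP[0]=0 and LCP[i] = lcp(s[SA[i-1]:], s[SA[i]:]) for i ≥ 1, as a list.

sorted suffixes:
  #0 SA[0]=13  'a'
  #1 SA[1]=9  'becca'
  #2 SA[2]=3  'beeeccbecca'
  #3 SA[3]=12  'ca'
  #4 SA[4]=8  'cbecca'
  #5 SA[5]=11  'cca'
  #6 SA[6]=7  'ccbecca'
  #7 SA[7]=0  'ccebeeeccbecca'
  #8 SA[8]=1  'cebeeeccbecca'
  #9 SA[9]=2  'ebeeeccbecca'
  #10 SA[10]=10  'ecca'
  #11 SA[11]=6  'eccbecca'
  #12 SA[12]=5  'eeccbecca'
  #13 SA[13]=4  'eeeccbecca'

SA = [13, 9, 3, 12, 8, 11, 7, 0, 1, 2, 10, 6, 5, 4]
rank  pair      lcp
   1  s[13:],s[9:]  0  ''
   2  s[9:],s[3:]  2  'be'
   3  s[3:],s[12:]  0  ''
   4  s[12:],s[8:]  1  'c'
   5  s[8:],s[11:]  1  'c'
   6  s[11:],s[7:]  2  'cc'
   7  s[7:],s[0:]  2  'cc'
   8  s[0:],s[1:]  1  'c'
   9  s[1:],s[2:]  0  ''
  10  s[2:],s[10:]  1  'e'
  11  s[10:],s[6:]  3  'ecc'
  12  s[6:],s[5:]  1  'e'
  13  s[5:],s[4:]  2  'ee'

[0, 0, 2, 0, 1, 1, 2, 2, 1, 0, 1, 3, 1, 2]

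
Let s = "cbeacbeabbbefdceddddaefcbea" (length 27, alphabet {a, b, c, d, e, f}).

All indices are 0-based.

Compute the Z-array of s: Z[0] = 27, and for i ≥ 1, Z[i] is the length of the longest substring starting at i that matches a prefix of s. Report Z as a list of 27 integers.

Z[0]=27
i=1: outside box; Z[1]=0
i=2: outside box; Z[2]=0
i=3: outside box; Z[3]=0
i=4: outside box; Z[4]=4 extend→box=[4,8)
i=5: min(r-i=3, Z[1]=0)=0; Z[5]=0
i=6: min(r-i=2, Z[2]=0)=0; Z[6]=0
i=7: min(r-i=1, Z[3]=0)=0; Z[7]=0
i=8: outside box; Z[8]=0
i=9: outside box; Z[9]=0
i=10: outside box; Z[10]=0
i=11: outside box; Z[11]=0
i=12: outside box; Z[12]=0
i=13: outside box; Z[13]=0
i=14: outside box; Z[14]=1 extend→box=[14,15)
i=15: outside box; Z[15]=0
i=16: outside box; Z[16]=0
i=17: outside box; Z[17]=0
i=18: outside box; Z[18]=0
i=19: outside box; Z[19]=0
i=20: outside box; Z[20]=0
i=21: outside box; Z[21]=0
i=22: outside box; Z[22]=0
i=23: outside box; Z[23]=4 extend→box=[23,27)
i=24: min(r-i=3, Z[1]=0)=0; Z[24]=0
i=25: min(r-i=2, Z[2]=0)=0; Z[25]=0
i=26: min(r-i=1, Z[3]=0)=0; Z[26]=0

[27, 0, 0, 0, 4, 0, 0, 0, 0, 0, 0, 0, 0, 0, 1, 0, 0, 0, 0, 0, 0, 0, 0, 4, 0, 0, 0]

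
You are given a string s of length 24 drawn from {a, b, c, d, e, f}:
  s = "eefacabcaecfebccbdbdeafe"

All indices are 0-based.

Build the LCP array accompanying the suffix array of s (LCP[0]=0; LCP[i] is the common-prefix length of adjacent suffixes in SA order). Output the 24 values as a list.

[0, 1, 1, 1, 0, 2, 1, 2, 0, 2, 1, 1, 1, 0, 1, 0, 1, 1, 1, 1, 1, 0, 1, 2]

sorted suffixes:
  #0 SA[0]=5  'abcaecfebccbdbdeafe'
  #1 SA[1]=3  'acabcaecfebccbdbdeafe'
  #2 SA[2]=8  'aecfebccbdbdeafe'
  #3 SA[3]=21  'afe'
  #4 SA[4]=6  'bcaecfebccbdbdeafe'
  #5 SA[5]=13  'bccbdbdeafe'
  #6 SA[6]=16  'bdbdeafe'
  #7 SA[7]=18  'bdeafe'
  #8 SA[8]=4  'cabcaecfebccbdbdeafe'
  #9 SA[9]=7  'caecfebccbdbdeafe'
  #10 SA[10]=15  'cbdbdeafe'
  #11 SA[11]=14  'ccbdbdeafe'
  #12 SA[12]=10  'cfebccbdbdeafe'
  #13 SA[13]=17  'dbdeafe'
  #14 SA[14]=19  'deafe'
  #15 SA[15]=23  'e'
  #16 SA[16]=20  'eafe'
  #17 SA[17]=12  'ebccbdbdeafe'
  #18 SA[18]=9  'ecfebccbdbdeafe'
  #19 SA[19]=0  'eefacabcaecfebccbdbdeafe'
  #20 SA[20]=1  'efacabcaecfebccbdbdeafe'
  #21 SA[21]=2  'facabcaecfebccbdbdeafe'
  #22 SA[22]=22  'fe'
  #23 SA[23]=11  'febccbdbdeafe'

SA = [5, 3, 8, 21, 6, 13, 16, 18, 4, 7, 15, 14, 10, 17, 19, 23, 20, 12, 9, 0, 1, 2, 22, 11]
i: (SA[i-1],SA[i]) lcp shared
  1: (5,3) 1 'a'
  2: (3,8) 1 'a'
  3: (8,21) 1 'a'
  4: (21,6) 0 ''
  5: (6,13) 2 'bc'
  6: (13,16) 1 'b'
  7: (16,18) 2 'bd'
  8: (18,4) 0 ''
  9: (4,7) 2 'ca'
  10: (7,15) 1 'c'
  11: (15,14) 1 'c'
  12: (14,10) 1 'c'
  13: (10,17) 0 ''
  14: (17,19) 1 'd'
  15: (19,23) 0 ''
  16: (23,20) 1 'e'
  17: (20,12) 1 'e'
  18: (12,9) 1 'e'
  19: (9,0) 1 'e'
  20: (0,1) 1 'e'
  21: (1,2) 0 ''
  22: (2,22) 1 'f'
  23: (22,11) 2 'fe'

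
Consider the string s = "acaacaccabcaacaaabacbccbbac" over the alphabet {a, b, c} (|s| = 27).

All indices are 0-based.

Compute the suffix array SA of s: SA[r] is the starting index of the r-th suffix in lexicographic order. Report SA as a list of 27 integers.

rank | idx | suffix
   0 |  14 | aaabacbccbbac
   1 |  15 | aabacbccbbac
   2 |  11 | aacaaabacbccbbac
   3 |   2 | aacaccabcaacaaabacbccbbac
   4 |  16 | abacbccbbac
   5 |   8 | abcaacaaabacbccbbac
   6 |  25 | ac
   7 |  12 | acaaabacbccbbac
   8 |   0 | acaacaccabcaacaaabacbccbbac
   9 |   3 | acaccabcaacaaabacbccbbac
  10 |  18 | acbccbbac
  11 |   5 | accabcaacaaabacbccbbac
  12 |  24 | bac
  13 |  17 | bacbccbbac
  14 |  23 | bbac
  15 |   9 | bcaacaaabacbccbbac
  16 |  20 | bccbbac
  17 |  26 | c
  18 |  13 | caaabacbccbbac
  19 |  10 | caacaaabacbccbbac
  20 |   1 | caacaccabcaacaaabacbccbbac
  21 |   7 | cabcaacaaabacbccbbac
  22 |   4 | caccabcaacaaabacbccbbac
  23 |  22 | cbbac
  24 |  19 | cbccbbac
  25 |   6 | ccabcaacaaabacbccbbac
  26 |  21 | ccbbac

[14, 15, 11, 2, 16, 8, 25, 12, 0, 3, 18, 5, 24, 17, 23, 9, 20, 26, 13, 10, 1, 7, 4, 22, 19, 6, 21]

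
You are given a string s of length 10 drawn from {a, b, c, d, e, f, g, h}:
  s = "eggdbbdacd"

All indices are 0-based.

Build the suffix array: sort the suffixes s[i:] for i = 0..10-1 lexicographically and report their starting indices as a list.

[7, 4, 5, 8, 9, 6, 3, 0, 2, 1]

rank→(start, suffix):
  0 → (7, 'acd')
  1 → (4, 'bbdacd')
  2 → (5, 'bdacd')
  3 → (8, 'cd')
  4 → (9, 'd')
  5 → (6, 'dacd')
  6 → (3, 'dbbdacd')
  7 → (0, 'eggdbbdacd')
  8 → (2, 'gdbbdacd')
  9 → (1, 'ggdbbdacd')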